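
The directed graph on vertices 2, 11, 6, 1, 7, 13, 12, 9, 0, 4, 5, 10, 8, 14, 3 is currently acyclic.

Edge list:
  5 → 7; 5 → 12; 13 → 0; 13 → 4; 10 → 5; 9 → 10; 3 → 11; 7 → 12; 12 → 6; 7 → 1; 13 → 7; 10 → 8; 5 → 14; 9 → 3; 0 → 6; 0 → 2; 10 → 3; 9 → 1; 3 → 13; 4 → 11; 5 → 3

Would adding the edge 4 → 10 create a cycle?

Yes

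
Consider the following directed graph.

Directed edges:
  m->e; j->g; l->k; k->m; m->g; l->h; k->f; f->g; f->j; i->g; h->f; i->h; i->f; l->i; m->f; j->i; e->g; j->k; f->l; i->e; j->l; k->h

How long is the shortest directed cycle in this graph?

3

For each vertex v, BFS finds the shortest path from v back to v.
The shortest such closed walk is j → i → f → j, length 3.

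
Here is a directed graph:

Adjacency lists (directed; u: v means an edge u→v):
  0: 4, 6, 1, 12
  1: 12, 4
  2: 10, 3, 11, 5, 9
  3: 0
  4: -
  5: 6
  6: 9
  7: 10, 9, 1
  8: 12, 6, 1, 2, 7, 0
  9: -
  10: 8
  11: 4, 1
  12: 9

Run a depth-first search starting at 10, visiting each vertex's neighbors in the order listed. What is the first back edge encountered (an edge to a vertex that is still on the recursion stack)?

2->10

DFS from 10 (visiting each vertex's neighbors in the order listed); mark gray on enter, black on exit:
10 gray
  8 gray
    12 gray
      9 gray
      9 black
    12 black
    6 gray
      6→9: 9 black — skip
    6 black
    1 gray
      1→12: 12 black — skip
      4 gray
      4 black
    1 black
    2 gray
      2→10: 10 is gray → back edge
First back edge: 2 → 10.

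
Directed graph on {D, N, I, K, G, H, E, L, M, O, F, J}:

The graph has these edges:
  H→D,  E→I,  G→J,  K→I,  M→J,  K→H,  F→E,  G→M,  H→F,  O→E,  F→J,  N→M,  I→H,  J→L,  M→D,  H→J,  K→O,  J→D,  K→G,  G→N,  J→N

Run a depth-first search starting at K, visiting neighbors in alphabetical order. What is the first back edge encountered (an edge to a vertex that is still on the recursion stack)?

DFS from K (visiting neighbors in alphabetical order); mark gray on enter, black on exit:
K gray
  G gray
    J gray
      D gray
      D black
      L gray
      L black
      N gray
        M gray
          M→D: D black — skip
          M→J: J is gray → back edge
First back edge: M → J.

M→J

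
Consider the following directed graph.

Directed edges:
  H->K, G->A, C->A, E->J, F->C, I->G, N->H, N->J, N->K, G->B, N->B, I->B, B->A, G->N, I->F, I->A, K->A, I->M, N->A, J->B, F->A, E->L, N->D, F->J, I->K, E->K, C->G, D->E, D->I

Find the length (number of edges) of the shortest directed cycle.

4

For each vertex v, BFS finds the shortest path from v back to v.
The shortest such closed walk is D → I → G → N → D, length 4.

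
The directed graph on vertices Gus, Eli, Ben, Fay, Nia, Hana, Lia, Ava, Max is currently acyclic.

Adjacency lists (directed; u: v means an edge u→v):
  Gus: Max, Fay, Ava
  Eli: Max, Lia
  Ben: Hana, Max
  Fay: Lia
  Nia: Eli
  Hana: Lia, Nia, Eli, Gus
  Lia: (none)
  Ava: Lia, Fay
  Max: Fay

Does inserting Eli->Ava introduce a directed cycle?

Adding Eli→Ava creates a cycle iff Ava can already reach Eli.
Explore from Ava: no path reaches Eli. The graph stays acyclic.

No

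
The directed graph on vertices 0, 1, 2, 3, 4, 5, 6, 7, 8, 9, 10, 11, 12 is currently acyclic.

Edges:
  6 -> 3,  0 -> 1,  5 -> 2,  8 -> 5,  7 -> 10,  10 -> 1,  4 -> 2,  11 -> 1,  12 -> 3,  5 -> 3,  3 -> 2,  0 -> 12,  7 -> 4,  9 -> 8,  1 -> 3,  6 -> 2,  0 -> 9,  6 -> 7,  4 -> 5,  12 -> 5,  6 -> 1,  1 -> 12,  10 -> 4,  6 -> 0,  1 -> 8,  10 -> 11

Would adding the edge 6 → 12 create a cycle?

Adding 6→12 creates a cycle iff 12 can already reach 6.
Explore from 12: no path reaches 6. The graph stays acyclic.

No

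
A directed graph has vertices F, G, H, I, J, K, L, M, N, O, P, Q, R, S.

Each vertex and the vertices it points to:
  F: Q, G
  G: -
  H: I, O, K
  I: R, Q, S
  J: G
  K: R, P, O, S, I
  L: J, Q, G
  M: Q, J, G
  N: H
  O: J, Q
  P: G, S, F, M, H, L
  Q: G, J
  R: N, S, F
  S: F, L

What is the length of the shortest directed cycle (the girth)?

3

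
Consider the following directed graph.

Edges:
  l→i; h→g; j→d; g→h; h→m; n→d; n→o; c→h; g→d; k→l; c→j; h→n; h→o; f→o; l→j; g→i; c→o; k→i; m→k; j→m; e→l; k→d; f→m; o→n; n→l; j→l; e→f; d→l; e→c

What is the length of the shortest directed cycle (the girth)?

2

For each vertex v, BFS finds the shortest path from v back to v.
The shortest such closed walk is h → g → h, length 2.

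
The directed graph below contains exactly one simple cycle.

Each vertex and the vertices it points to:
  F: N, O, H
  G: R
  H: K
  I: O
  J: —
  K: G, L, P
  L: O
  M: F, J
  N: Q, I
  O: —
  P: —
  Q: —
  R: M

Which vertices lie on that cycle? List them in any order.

DFS with gray/black marking from K:
K gray
  G gray
    R gray
      M gray
        F gray
          N gray
            Q gray
            Q black
            I gray
              O gray
              O black
            I black
          N black
          F→O: O black — skip
          H gray
            H→K: K is gray → back edge
Back edge closes the cycle K → G → R → M → F → H → K; its vertices are {F, G, H, K, M, R}.

F, G, H, K, M, R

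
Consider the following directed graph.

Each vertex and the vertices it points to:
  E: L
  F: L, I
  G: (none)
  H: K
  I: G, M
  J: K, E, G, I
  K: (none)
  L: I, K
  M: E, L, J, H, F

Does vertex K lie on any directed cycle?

No

K lies on a cycle iff there is a path from K back to itself.
Exploring from K, it never reaches itself; equivalently, its strongly connected component is a singleton.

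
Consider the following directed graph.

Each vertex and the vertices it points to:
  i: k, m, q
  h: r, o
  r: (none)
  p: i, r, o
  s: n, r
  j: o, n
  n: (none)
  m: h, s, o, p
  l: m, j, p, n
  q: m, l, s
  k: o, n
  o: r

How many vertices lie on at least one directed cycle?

5

A vertex is on a directed cycle iff it belongs to a strongly connected component of size ≥ 2 (or has a self-loop).
The vertices on cycles are {i, l, m, p, q} — 5 in total.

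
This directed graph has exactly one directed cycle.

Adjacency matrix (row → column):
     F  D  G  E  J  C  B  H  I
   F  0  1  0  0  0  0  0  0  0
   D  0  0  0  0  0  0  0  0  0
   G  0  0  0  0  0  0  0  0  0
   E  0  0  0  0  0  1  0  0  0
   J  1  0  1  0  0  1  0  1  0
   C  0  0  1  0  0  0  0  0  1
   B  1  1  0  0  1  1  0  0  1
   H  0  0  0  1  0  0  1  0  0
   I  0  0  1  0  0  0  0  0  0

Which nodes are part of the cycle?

B, H, J

DFS with gray/black marking from B:
B gray
  D gray
  D black
  I gray
    G gray
    G black
  I black
  C gray
    C→I: I black — skip
    C→G: G black — skip
  C black
  F gray
    F→D: D black — skip
  F black
  J gray
    J→F: F black — skip
    J→G: G black — skip
    H gray
      H→B: B is gray → back edge
Back edge closes the cycle B → J → H → B; its vertices are {B, H, J}.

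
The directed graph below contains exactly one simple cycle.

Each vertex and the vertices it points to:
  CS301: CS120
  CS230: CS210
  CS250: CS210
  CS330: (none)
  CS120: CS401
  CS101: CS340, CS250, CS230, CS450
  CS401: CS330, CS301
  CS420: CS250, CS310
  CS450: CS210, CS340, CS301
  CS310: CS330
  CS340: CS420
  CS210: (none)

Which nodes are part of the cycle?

CS120, CS301, CS401

DFS with gray/black marking from CS301:
CS301 gray
  CS120 gray
    CS401 gray
      CS330 gray
      CS330 black
      CS401→CS301: CS301 is gray → back edge
Back edge closes the cycle CS301 → CS120 → CS401 → CS301; its vertices are {CS120, CS301, CS401}.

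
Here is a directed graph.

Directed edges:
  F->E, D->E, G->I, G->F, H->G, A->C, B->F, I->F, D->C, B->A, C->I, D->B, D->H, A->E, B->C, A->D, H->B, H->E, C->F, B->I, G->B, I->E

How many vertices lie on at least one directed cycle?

A vertex is on a directed cycle iff it belongs to a strongly connected component of size ≥ 2 (or has a self-loop).
The vertices on cycles are {A, B, D, G, H} — 5 in total.

5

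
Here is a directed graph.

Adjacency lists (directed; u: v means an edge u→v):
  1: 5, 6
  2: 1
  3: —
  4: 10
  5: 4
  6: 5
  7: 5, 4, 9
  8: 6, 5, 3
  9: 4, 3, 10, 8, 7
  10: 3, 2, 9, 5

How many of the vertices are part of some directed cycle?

9

A vertex is on a directed cycle iff it belongs to a strongly connected component of size ≥ 2 (or has a self-loop).
The vertices on cycles are {1, 2, 4, 5, 6, 7, 8, 9, 10} — 9 in total.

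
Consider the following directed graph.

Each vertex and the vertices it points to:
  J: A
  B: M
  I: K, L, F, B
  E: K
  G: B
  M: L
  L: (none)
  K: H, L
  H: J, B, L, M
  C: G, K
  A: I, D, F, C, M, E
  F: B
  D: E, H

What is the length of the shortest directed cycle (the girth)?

4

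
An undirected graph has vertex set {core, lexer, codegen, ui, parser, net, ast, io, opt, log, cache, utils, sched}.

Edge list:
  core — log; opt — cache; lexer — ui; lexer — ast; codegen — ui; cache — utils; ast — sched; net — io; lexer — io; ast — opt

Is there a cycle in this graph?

No

DFS, tracking each vertex's parent; an edge to a visited non-parent vertex closes a cycle.
Start from lexer:
visit lexer (parent –)
  visit ui (parent lexer)
    ui–lexer: parent, skip
    visit codegen (parent ui)
      codegen–ui: parent, skip
  visit ast (parent lexer)
    visit sched (parent ast)
      sched–ast: parent, skip
    visit opt (parent ast)
      visit cache (parent opt)
        cache–opt: parent, skip
        visit utils (parent cache)
          utils–cache: parent, skip
      opt–ast: parent, skip
    ast–lexer: parent, skip
  visit io (parent lexer)
    visit net (parent io)
      net–io: parent, skip
    io–lexer: parent, skip
visit core (parent –)
  visit log (parent core)
    log–core: parent, skip
visit parser (parent –)
No non-parent visited neighbor found — the graph is a forest.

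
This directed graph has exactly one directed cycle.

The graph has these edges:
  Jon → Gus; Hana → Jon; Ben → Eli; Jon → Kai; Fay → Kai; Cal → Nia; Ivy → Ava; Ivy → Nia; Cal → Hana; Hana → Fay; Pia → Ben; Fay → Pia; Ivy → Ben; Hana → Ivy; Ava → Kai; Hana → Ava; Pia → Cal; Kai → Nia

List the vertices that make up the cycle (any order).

DFS with gray/black marking from Hana:
Hana gray
  Ivy gray
    Nia gray
    Nia black
    Ben gray
      Eli gray
      Eli black
    Ben black
    Ava gray
      Kai gray
        Kai→Nia: Nia black — skip
      Kai black
    Ava black
  Ivy black
  Jon gray
    Gus gray
    Gus black
    Jon→Kai: Kai black — skip
  Jon black
  Hana→Ava: Ava black — skip
  Fay gray
    Pia gray
      Cal gray
        Cal→Hana: Hana is gray → back edge
Back edge closes the cycle Hana → Fay → Pia → Cal → Hana; its vertices are {Cal, Fay, Pia, Hana}.

Cal, Fay, Pia, Hana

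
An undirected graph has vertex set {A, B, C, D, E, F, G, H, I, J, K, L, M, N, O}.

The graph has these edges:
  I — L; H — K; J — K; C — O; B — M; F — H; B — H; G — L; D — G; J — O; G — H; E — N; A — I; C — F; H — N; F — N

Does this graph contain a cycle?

Yes

DFS, tracking each vertex's parent; an edge to a visited non-parent vertex closes a cycle.
Start from E:
visit E (parent –)
  visit N (parent E)
    visit H (parent N)
      visit G (parent H)
        visit L (parent G)
          visit I (parent L)
            I–L: parent, skip
            visit A (parent I)
              A–I: parent, skip
          L–G: parent, skip
        G–H: parent, skip
        visit D (parent G)
          D–G: parent, skip
      H–N: parent, skip
      visit F (parent H)
        F–N: N visited and ≠ parent → cycle
Cycle: N – H – F – N.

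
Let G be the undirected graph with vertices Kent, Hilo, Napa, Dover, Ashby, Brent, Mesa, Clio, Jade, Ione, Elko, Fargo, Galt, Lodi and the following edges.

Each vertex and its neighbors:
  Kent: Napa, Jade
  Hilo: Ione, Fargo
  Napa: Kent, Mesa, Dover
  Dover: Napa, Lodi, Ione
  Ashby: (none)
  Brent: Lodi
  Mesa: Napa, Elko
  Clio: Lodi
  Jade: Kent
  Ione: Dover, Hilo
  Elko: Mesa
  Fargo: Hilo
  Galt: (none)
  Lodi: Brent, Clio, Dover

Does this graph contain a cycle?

No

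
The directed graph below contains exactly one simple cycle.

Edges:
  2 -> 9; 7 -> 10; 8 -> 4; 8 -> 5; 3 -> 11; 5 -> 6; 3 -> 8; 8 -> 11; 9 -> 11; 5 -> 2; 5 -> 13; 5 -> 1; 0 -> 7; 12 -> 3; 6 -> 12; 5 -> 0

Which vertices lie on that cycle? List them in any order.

3, 5, 6, 8, 12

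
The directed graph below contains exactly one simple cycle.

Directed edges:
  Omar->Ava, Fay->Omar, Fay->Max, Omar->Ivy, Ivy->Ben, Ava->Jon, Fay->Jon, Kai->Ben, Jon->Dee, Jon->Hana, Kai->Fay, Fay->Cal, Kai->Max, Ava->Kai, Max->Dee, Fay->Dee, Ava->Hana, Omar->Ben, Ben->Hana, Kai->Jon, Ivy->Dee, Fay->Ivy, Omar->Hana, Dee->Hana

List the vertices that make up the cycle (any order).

Ava, Fay, Kai, Omar

DFS with gray/black marking from Fay:
Fay gray
  Ivy gray
    Ben gray
      Hana gray
      Hana black
    Ben black
    Dee gray
      Dee→Hana: Hana black — skip
    Dee black
  Ivy black
  Cal gray
  Cal black
  Omar gray
    Omar→Ben: Ben black — skip
    Omar→Ivy: Ivy black — skip
    Ava gray
      Kai gray
        Jon gray
          Jon→Dee: Dee black — skip
          Jon→Hana: Hana black — skip
        Jon black
        Kai→Fay: Fay is gray → back edge
Back edge closes the cycle Fay → Omar → Ava → Kai → Fay; its vertices are {Ava, Fay, Kai, Omar}.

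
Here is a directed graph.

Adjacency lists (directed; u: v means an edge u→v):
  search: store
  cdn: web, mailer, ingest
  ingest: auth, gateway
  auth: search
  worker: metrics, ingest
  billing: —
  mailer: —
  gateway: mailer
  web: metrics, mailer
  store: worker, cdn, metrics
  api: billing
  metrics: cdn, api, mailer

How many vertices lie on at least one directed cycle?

A vertex is on a directed cycle iff it belongs to a strongly connected component of size ≥ 2 (or has a self-loop).
The vertices on cycles are {cdn, web, auth, store, ingest, search, worker, metrics} — 8 in total.

8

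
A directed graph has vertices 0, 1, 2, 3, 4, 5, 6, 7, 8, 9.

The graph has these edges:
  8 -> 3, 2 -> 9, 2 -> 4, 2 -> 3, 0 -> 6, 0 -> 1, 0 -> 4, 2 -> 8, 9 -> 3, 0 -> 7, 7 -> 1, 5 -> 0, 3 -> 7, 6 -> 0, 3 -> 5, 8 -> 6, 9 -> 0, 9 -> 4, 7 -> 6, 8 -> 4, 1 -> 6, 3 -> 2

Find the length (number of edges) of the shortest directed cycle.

2

For each vertex v, BFS finds the shortest path from v back to v.
The shortest such closed walk is 3 → 2 → 3, length 2.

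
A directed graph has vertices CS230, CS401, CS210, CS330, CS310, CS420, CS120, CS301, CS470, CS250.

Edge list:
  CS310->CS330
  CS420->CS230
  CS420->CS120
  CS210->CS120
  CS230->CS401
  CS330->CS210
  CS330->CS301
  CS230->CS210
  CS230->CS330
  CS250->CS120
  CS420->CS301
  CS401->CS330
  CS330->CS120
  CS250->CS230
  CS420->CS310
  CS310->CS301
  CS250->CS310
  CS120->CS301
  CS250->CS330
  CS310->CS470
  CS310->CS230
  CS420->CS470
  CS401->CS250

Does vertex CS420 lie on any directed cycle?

CS420 lies on a cycle iff there is a path from CS420 back to itself.
Exploring from CS420, it never reaches itself; equivalently, its strongly connected component is a singleton.

No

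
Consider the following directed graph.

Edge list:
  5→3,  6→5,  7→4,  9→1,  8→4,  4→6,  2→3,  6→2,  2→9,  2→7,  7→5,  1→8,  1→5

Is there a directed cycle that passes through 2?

Yes

2 is on a cycle iff 2 can reach itself via ≥1 edge.
2 → 7 → 4 → 6 → 2 — yes.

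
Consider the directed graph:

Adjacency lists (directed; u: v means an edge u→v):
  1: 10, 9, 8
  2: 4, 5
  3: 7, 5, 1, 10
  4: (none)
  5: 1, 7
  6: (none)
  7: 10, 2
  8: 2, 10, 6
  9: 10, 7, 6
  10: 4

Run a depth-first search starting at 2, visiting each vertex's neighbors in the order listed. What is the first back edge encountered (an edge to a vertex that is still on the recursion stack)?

7→2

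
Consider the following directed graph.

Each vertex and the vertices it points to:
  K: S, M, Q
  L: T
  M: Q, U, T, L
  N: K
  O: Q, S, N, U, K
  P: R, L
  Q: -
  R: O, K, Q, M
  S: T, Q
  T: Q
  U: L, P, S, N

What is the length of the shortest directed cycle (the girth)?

For each vertex v, BFS finds the shortest path from v back to v.
The shortest such closed walk is R → O → U → P → R, length 4.

4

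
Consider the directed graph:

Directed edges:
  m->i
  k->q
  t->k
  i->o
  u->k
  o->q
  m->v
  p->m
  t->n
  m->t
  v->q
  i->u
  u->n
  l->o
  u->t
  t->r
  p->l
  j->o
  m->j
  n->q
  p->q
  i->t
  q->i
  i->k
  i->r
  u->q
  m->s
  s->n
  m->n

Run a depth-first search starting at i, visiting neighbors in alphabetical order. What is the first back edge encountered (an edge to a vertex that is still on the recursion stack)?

DFS from i (visiting neighbors in alphabetical order); mark gray on enter, black on exit:
i gray
  k gray
    q gray
      q→i: i is gray → back edge
First back edge: q → i.

q→i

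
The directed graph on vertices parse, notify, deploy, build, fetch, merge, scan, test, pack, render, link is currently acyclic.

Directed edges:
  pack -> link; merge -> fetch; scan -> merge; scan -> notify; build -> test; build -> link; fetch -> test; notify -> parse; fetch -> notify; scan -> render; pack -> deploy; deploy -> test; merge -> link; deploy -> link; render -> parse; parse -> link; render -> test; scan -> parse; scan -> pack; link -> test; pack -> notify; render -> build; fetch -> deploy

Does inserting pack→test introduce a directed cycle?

No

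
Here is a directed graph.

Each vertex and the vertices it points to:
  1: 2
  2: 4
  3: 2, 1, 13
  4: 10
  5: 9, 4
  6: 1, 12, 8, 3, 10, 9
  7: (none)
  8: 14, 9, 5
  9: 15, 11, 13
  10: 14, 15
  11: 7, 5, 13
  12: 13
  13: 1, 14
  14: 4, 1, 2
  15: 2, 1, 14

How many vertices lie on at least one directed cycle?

9

A vertex is on a directed cycle iff it belongs to a strongly connected component of size ≥ 2 (or has a self-loop).
The vertices on cycles are {1, 2, 4, 5, 9, 10, 11, 14, 15} — 9 in total.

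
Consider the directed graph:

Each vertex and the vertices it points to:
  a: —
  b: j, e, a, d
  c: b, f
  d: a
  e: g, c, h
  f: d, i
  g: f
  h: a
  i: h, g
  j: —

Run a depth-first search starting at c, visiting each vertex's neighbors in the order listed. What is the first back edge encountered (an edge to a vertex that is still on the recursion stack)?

i->g

DFS from c (visiting each vertex's neighbors in the order listed); mark gray on enter, black on exit:
c gray
  b gray
    j gray
    j black
    e gray
      g gray
        f gray
          d gray
            a gray
            a black
          d black
          i gray
            h gray
              h→a: a black — skip
            h black
            i→g: g is gray → back edge
First back edge: i → g.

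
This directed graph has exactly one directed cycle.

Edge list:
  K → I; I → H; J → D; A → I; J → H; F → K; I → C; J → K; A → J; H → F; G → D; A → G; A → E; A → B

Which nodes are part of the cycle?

DFS with gray/black marking from H:
H gray
  F gray
    K gray
      I gray
        I→H: H is gray → back edge
Back edge closes the cycle H → F → K → I → H; its vertices are {F, H, I, K}.

F, H, I, K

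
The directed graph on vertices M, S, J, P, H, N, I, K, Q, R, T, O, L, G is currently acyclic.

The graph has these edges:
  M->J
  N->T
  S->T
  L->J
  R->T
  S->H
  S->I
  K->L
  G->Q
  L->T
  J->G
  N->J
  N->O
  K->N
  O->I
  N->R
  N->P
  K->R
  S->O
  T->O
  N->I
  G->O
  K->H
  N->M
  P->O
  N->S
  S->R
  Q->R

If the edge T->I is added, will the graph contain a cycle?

Adding T→I creates a cycle iff I can already reach T.
Explore from I: no path reaches T. The graph stays acyclic.

No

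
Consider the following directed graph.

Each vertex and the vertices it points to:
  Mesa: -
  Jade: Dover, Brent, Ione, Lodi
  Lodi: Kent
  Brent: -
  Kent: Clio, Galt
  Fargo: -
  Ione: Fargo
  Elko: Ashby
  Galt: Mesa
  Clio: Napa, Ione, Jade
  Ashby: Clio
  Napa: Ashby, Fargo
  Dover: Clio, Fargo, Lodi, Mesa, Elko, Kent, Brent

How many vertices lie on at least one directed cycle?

8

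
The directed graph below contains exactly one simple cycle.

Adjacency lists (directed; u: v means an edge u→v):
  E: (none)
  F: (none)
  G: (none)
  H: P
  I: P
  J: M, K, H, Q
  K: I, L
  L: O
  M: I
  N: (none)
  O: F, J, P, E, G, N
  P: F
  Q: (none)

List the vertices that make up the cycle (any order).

J, K, L, O

DFS with gray/black marking from O:
O gray
  F gray
  F black
  J gray
    M gray
      I gray
        P gray
          P→F: F black — skip
        P black
      I black
    M black
    K gray
      K→I: I black — skip
      L gray
        L→O: O is gray → back edge
Back edge closes the cycle O → J → K → L → O; its vertices are {J, K, L, O}.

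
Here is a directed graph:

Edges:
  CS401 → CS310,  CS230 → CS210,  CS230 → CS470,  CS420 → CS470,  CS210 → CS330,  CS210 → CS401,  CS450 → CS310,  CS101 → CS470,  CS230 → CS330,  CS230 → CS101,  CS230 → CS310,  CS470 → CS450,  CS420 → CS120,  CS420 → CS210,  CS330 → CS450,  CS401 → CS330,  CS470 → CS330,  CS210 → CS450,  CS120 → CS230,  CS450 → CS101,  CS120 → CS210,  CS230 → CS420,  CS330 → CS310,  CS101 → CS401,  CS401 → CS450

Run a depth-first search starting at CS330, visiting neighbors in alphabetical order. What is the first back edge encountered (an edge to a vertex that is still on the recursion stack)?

CS401→CS330

DFS from CS330 (visiting neighbors in alphabetical order); mark gray on enter, black on exit:
CS330 gray
  CS310 gray
  CS310 black
  CS450 gray
    CS101 gray
      CS401 gray
        CS401→CS310: CS310 black — skip
        CS401→CS330: CS330 is gray → back edge
First back edge: CS401 → CS330.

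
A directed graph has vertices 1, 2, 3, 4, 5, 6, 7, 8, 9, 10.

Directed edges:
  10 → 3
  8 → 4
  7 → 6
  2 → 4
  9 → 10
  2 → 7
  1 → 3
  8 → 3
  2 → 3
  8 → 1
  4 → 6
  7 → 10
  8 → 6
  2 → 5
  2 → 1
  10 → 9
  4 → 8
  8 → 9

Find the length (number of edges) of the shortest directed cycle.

2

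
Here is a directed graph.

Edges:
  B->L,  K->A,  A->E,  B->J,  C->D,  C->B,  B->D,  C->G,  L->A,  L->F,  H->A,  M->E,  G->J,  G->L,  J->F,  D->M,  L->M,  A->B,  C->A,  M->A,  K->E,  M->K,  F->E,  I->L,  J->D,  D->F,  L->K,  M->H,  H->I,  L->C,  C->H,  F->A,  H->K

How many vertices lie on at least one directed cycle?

A vertex is on a directed cycle iff it belongs to a strongly connected component of size ≥ 2 (or has a self-loop).
The vertices on cycles are {A, B, C, D, F, G, H, I, J, K, L, M} — 12 in total.

12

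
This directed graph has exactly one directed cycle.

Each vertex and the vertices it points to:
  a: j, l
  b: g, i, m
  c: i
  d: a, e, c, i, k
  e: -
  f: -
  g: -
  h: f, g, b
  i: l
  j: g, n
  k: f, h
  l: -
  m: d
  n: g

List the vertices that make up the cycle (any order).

b, d, h, k, m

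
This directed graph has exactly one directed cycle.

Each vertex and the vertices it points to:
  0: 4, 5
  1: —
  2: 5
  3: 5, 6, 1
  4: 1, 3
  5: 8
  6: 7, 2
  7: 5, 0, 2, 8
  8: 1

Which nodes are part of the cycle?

DFS with gray/black marking from 3:
3 gray
  5 gray
    8 gray
      1 gray
      1 black
    8 black
  5 black
  6 gray
    7 gray
      7→5: 5 black — skip
      0 gray
        4 gray
          4→1: 1 black — skip
          4→3: 3 is gray → back edge
Back edge closes the cycle 3 → 6 → 7 → 0 → 4 → 3; its vertices are {0, 3, 4, 6, 7}.

0, 3, 4, 6, 7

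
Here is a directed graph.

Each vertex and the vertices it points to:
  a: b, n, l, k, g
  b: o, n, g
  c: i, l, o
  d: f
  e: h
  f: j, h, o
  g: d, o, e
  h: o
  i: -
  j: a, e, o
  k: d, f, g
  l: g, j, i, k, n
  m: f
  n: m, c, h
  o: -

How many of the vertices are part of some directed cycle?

A vertex is on a directed cycle iff it belongs to a strongly connected component of size ≥ 2 (or has a self-loop).
The vertices on cycles are {a, b, c, d, f, g, j, k, l, m, n} — 11 in total.

11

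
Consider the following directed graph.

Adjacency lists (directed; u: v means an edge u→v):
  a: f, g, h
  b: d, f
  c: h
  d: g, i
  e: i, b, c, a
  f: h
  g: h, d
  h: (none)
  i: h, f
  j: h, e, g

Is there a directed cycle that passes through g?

g is on a cycle iff g can reach itself via ≥1 edge.
g → d → g — yes.

Yes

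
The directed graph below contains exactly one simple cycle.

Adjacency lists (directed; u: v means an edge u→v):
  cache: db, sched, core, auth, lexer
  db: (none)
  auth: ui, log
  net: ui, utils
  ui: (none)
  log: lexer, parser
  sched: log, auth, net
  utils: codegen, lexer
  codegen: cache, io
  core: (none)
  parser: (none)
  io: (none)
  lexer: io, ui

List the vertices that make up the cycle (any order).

net, cache, sched, utils, codegen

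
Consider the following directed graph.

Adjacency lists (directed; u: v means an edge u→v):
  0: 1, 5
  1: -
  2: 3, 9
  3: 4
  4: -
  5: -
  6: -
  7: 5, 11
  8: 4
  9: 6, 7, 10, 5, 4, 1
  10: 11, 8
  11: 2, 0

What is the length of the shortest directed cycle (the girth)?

4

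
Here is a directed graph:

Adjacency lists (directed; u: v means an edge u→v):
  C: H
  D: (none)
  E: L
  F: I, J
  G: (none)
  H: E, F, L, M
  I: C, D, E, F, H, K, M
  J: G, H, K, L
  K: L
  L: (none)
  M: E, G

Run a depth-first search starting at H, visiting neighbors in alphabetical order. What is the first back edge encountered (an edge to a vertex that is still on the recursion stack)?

DFS from H (visiting neighbors in alphabetical order); mark gray on enter, black on exit:
H gray
  E gray
    L gray
    L black
  E black
  F gray
    I gray
      C gray
        C→H: H is gray → back edge
First back edge: C → H.

C->H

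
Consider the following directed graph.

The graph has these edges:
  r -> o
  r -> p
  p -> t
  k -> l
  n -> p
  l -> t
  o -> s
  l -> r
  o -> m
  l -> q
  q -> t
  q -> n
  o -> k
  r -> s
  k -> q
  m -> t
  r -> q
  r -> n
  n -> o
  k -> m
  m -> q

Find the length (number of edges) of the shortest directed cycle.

For each vertex v, BFS finds the shortest path from v back to v.
The shortest such closed walk is r → o → k → l → r, length 4.

4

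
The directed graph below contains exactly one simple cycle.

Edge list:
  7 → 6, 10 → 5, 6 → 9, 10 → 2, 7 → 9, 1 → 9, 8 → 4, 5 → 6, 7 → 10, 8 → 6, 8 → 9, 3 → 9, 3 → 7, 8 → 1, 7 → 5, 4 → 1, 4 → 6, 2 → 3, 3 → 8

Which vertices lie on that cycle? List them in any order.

2, 3, 7, 10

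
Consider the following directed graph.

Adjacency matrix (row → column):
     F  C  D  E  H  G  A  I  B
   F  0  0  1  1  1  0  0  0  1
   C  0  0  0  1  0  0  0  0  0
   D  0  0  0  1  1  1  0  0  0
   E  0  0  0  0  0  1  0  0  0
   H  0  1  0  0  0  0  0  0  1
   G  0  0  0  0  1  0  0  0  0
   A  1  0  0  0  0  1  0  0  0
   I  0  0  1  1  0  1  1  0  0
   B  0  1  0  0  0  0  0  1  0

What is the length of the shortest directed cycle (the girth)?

For each vertex v, BFS finds the shortest path from v back to v.
The shortest such closed walk is A → F → B → I → A, length 4.

4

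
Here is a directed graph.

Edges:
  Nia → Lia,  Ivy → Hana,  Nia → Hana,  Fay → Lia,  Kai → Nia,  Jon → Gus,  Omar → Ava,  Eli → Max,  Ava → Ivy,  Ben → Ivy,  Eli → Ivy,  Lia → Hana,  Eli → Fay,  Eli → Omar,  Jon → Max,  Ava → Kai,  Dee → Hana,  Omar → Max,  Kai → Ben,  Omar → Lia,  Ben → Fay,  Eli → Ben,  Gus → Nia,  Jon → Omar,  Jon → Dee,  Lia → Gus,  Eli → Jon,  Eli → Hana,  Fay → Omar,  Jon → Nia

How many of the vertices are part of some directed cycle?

8

A vertex is on a directed cycle iff it belongs to a strongly connected component of size ≥ 2 (or has a self-loop).
The vertices on cycles are {Ava, Ben, Fay, Gus, Kai, Lia, Nia, Omar} — 8 in total.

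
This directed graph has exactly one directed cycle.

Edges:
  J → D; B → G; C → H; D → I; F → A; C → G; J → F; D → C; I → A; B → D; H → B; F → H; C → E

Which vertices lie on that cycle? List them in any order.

B, C, D, H

DFS with gray/black marking from D:
D gray
  I gray
    A gray
    A black
  I black
  C gray
    G gray
    G black
    H gray
      B gray
        B→D: D is gray → back edge
Back edge closes the cycle D → C → H → B → D; its vertices are {B, C, D, H}.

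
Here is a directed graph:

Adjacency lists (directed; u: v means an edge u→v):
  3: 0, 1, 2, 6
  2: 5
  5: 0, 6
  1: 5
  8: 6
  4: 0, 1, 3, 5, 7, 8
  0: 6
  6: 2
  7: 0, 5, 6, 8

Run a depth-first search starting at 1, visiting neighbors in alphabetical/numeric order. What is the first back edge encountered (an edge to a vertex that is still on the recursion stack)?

DFS from 1 (visiting neighbors in alphabetical/numeric order); mark gray on enter, black on exit:
1 gray
  5 gray
    0 gray
      6 gray
        2 gray
          2→5: 5 is gray → back edge
First back edge: 2 → 5.

2->5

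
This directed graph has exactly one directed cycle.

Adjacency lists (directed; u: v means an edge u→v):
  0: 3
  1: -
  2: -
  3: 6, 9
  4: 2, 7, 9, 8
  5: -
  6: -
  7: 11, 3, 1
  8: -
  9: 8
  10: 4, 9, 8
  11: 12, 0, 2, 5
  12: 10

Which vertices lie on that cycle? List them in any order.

4, 7, 10, 11, 12

DFS with gray/black marking from 4:
4 gray
  2 gray
  2 black
  7 gray
    11 gray
      12 gray
        10 gray
          10→4: 4 is gray → back edge
Back edge closes the cycle 4 → 7 → 11 → 12 → 10 → 4; its vertices are {4, 7, 10, 11, 12}.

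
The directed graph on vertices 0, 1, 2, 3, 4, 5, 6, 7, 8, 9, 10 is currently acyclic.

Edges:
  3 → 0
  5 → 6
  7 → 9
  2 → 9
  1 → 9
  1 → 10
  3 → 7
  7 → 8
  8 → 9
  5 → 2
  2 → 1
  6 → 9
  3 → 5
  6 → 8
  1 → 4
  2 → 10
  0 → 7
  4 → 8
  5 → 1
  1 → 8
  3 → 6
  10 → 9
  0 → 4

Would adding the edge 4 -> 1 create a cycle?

Adding 4→1 creates a cycle iff 1 can already reach 4.
Path from 1: 1 → 4.
So 1 → … → 4 → 1 is a cycle.

Yes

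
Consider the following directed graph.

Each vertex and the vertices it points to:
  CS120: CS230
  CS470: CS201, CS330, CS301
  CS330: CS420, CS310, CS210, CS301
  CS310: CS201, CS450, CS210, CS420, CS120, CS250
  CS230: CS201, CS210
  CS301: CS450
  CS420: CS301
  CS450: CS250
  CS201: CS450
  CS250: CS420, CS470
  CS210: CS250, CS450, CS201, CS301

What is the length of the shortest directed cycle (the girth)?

4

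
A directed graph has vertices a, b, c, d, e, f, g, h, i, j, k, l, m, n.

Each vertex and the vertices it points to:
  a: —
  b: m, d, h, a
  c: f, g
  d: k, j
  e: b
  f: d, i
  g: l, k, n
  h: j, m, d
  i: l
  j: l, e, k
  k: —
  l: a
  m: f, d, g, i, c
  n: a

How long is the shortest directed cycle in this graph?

4

For each vertex v, BFS finds the shortest path from v back to v.
The shortest such closed walk is j → e → b → h → j, length 4.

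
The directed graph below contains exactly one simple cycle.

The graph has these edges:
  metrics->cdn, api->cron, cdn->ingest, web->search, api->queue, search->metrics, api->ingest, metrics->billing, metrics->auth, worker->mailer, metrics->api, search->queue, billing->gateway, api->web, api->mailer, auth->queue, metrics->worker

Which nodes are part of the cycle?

api, web, search, metrics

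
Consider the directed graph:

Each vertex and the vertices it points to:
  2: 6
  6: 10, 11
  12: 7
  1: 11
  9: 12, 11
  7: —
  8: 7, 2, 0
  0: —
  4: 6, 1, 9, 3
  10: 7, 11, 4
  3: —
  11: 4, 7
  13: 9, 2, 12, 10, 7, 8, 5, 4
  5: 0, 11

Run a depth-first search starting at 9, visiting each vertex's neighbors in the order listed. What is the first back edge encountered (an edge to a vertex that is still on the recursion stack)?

10→11

DFS from 9 (visiting each vertex's neighbors in the order listed); mark gray on enter, black on exit:
9 gray
  12 gray
    7 gray
    7 black
  12 black
  11 gray
    4 gray
      6 gray
        10 gray
          10→7: 7 black — skip
          10→11: 11 is gray → back edge
First back edge: 10 → 11.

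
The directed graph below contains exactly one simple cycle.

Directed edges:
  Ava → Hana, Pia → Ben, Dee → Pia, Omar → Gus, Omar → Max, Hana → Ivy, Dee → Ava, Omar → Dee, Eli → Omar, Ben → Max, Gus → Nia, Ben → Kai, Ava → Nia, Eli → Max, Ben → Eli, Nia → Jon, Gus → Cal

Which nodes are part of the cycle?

Ben, Dee, Eli, Pia, Omar

DFS with gray/black marking from Omar:
Omar gray
  Gus gray
    Nia gray
      Jon gray
      Jon black
    Nia black
    Cal gray
    Cal black
  Gus black
  Max gray
  Max black
  Dee gray
    Ava gray
      Hana gray
        Ivy gray
        Ivy black
      Hana black
      Ava→Nia: Nia black — skip
    Ava black
    Pia gray
      Ben gray
        Eli gray
          Eli→Max: Max black — skip
          Eli→Omar: Omar is gray → back edge
Back edge closes the cycle Omar → Dee → Pia → Ben → Eli → Omar; its vertices are {Ben, Dee, Eli, Pia, Omar}.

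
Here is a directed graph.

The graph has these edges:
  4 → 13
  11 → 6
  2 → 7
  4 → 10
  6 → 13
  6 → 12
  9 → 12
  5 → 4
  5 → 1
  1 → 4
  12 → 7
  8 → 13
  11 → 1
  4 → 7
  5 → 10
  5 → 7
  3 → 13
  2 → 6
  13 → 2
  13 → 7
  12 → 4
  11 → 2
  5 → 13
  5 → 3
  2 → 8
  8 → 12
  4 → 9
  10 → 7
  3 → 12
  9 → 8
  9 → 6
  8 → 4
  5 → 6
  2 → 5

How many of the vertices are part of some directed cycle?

10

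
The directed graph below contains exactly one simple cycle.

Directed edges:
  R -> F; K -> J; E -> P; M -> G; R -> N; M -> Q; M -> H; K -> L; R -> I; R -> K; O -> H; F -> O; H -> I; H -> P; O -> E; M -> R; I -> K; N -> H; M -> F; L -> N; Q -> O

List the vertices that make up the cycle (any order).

DFS with gray/black marking from I:
I gray
  K gray
    L gray
      N gray
        H gray
          P gray
          P black
          H→I: I is gray → back edge
Back edge closes the cycle I → K → L → N → H → I; its vertices are {H, I, K, L, N}.

H, I, K, L, N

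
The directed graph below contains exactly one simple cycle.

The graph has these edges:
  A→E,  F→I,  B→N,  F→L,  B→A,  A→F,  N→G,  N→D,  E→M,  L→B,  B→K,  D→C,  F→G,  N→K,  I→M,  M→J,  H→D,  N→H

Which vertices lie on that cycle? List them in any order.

DFS with gray/black marking from L:
L gray
  B gray
    K gray
    K black
    N gray
      G gray
      G black
      D gray
        C gray
        C black
      D black
      N→K: K black — skip
      H gray
        H→D: D black — skip
      H black
    N black
    A gray
      E gray
        M gray
          J gray
          J black
        M black
      E black
      F gray
        F→G: G black — skip
        I gray
          I→M: M black — skip
        I black
        F→L: L is gray → back edge
Back edge closes the cycle L → B → A → F → L; its vertices are {A, B, F, L}.

A, B, F, L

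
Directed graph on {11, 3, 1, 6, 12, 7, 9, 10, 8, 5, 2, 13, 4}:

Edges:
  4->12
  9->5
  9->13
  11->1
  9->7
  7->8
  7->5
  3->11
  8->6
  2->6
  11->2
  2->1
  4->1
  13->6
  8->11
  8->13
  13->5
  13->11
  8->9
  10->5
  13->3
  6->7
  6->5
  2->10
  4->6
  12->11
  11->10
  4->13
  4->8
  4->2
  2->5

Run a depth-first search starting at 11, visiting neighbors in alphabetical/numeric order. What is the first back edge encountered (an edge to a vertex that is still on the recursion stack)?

DFS from 11 (visiting neighbors in alphabetical/numeric order); mark gray on enter, black on exit:
11 gray
  1 gray
  1 black
  2 gray
    2→1: 1 black — skip
    5 gray
    5 black
    6 gray
      6→5: 5 black — skip
      7 gray
        7→5: 5 black — skip
        8 gray
          8→6: 6 is gray → back edge
First back edge: 8 → 6.

8→6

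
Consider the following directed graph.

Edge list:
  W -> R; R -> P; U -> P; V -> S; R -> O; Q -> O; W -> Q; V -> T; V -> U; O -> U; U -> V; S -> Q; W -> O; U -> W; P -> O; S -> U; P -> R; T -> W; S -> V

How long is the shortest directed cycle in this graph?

For each vertex v, BFS finds the shortest path from v back to v.
The shortest such closed walk is S → V → S, length 2.

2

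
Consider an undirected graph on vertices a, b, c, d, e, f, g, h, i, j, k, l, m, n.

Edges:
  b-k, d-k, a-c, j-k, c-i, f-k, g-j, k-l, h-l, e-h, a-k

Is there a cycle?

No

DFS, tracking each vertex's parent; an edge to a visited non-parent vertex closes a cycle.
Start from a:
visit a (parent –)
  visit c (parent a)
    visit i (parent c)
      i–c: parent, skip
    c–a: parent, skip
  visit k (parent a)
    visit j (parent k)
      j–k: parent, skip
      visit g (parent j)
        g–j: parent, skip
    visit f (parent k)
      f–k: parent, skip
    k–a: parent, skip
    visit d (parent k)
      d–k: parent, skip
    visit b (parent k)
      b–k: parent, skip
    visit l (parent k)
      visit h (parent l)
        h–l: parent, skip
        visit e (parent h)
          e–h: parent, skip
      l–k: parent, skip
visit m (parent –)
visit n (parent –)
No non-parent visited neighbor found — the graph is a forest.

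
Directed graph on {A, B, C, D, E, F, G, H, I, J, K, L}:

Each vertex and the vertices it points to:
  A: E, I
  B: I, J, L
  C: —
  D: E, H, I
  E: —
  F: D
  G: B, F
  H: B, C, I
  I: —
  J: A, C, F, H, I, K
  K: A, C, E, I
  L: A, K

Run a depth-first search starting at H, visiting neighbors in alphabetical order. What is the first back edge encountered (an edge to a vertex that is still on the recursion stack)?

D->H

DFS from H (visiting neighbors in alphabetical order); mark gray on enter, black on exit:
H gray
  B gray
    I gray
    I black
    J gray
      A gray
        E gray
        E black
        A→I: I black — skip
      A black
      C gray
      C black
      F gray
        D gray
          D→E: E black — skip
          D→H: H is gray → back edge
First back edge: D → H.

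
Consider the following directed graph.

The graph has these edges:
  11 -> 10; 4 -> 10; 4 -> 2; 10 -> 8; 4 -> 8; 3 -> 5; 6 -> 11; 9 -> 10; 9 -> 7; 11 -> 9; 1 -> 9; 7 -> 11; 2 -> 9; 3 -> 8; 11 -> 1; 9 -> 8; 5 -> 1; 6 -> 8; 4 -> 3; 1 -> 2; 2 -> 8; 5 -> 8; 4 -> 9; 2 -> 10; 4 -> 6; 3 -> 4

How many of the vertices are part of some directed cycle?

A vertex is on a directed cycle iff it belongs to a strongly connected component of size ≥ 2 (or has a self-loop).
The vertices on cycles are {1, 2, 3, 4, 7, 9, 11} — 7 in total.

7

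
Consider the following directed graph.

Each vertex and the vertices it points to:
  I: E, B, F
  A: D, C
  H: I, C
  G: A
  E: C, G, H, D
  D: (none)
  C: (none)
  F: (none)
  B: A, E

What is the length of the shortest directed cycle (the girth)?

3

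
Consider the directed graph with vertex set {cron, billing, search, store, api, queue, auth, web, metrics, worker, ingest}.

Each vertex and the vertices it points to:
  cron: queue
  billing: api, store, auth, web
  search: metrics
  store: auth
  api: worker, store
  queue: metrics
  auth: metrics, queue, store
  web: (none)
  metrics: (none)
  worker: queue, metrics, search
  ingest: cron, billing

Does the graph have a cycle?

Yes

DFS with white/gray/black marking, starting from worker:
worker gray
  queue gray
    metrics gray
    metrics black
  queue black
  worker→metrics: metrics black — skip
  search gray
    search→metrics: metrics black — skip
  search black
worker black
cron gray
  cron→queue: queue black — skip
cron black
billing gray
  api gray
    api→worker: worker black — skip
    store gray
      auth gray
        auth→metrics: metrics black — skip
        auth→queue: queue black — skip
        auth→store: store is gray → back edge
Back edge found, so a cycle exists: store → auth → store.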